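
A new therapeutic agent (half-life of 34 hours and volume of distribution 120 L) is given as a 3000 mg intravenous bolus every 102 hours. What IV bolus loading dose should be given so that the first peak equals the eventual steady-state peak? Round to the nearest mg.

f = (1/2)^(102/34) ≈ 0.125000; accumulation ratio R = 1/(1−f) ≈ 1.14286.
Loading dose to hit Cmax,ss on first dose: D_load = D_maint·R ≈ 3000 × 1.14286 ≈ 3428.58 mg.

3429 mg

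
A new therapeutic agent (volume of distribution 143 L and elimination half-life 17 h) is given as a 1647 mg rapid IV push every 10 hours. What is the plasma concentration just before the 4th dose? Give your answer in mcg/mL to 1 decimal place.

f = (1/2)^(τ/t½) = (1/2)^(10/17) ≈ 0.6652.
C₀ = D/Vd = 1647/143 ≈ 11.517 mcg/mL.
Before the 4th dose, 3 doses have been given. Superposition: Cmin = C₀·(f + f² + … + f^3).
≈ 11.517 × (0.6652 + 0.4425 + 0.2943) ≈ 11.517 × 1.4020 ≈ 16.147 mcg/mL.

16.1 mcg/mL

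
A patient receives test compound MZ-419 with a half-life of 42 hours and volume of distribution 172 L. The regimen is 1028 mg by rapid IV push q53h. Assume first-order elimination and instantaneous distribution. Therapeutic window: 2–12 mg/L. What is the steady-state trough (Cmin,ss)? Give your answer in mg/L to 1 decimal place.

4.3 mg/L

τ/t½ = 53/42 ≈ 1.2619, so fraction remaining f = (1/2)^(53/42) ≈ 0.4170.
Accumulation ratio R = 1/(1 − f) ≈ 1/0.5830 ≈ 1.7153.
Each bolus raises the concentration by D/Vd = 1028/172 ≈ 5.977 mg/L.
Cmax,ss = C₀/(1 − f) ≈ 5.977/0.5830 ≈ 10.252 mg/L.
Steady-state trough Cmin,ss = Cmax,ss·f ≈ 10.252 × 0.4170 ≈ 4.275 mg/L.
Trough 4.3 mg/L vs MEC 2 mg/L: adequate.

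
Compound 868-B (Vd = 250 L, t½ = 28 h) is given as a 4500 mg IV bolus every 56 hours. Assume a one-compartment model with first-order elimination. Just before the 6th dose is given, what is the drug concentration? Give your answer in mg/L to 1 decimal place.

6.0 mg/L

f = (1/2)^(τ/t½) = (1/2)^(56/28) ≈ 0.2500.
C₀ = D/Vd = 4500/250 ≈ 18.000 mg/L.
Before the 6th dose, 5 doses have been given. Superposition: Cmin = C₀·(f + f² + … + f^5).
≈ 18.000 × (0.2500 + 0.0625 + 0.0156 + 0.0039 + 0.0010) ≈ 18.000 × 0.3330 ≈ 5.994 mg/L.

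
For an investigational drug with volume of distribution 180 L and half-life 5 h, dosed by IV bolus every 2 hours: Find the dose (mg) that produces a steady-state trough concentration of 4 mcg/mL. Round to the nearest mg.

τ/t½ = 2/5 ≈ 0.4, so f = (1/2)^(2/5) ≈ 0.757858.
Cmin,ss = (D/Vd)·f/(1−f), so D = Cmin,ss·Vd·(1−f)/f.
D = 4 × 180 × (1−f)/f ≈ 4 × 180 × 0.31951 ≈ 230.05 mg.

230 mg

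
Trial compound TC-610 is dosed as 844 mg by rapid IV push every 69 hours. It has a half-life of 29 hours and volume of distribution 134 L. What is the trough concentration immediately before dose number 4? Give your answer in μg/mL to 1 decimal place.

1.5 μg/mL

f = (1/2)^(τ/t½) = (1/2)^(69/29) ≈ 0.1922.
C₀ = D/Vd = 844/134 ≈ 6.299 μg/mL.
Before the 4th dose, 3 doses have been given. Superposition: Cmin = C₀·(f + f² + … + f^3).
≈ 6.299 × (0.1922 + 0.0369 + 0.0071) ≈ 6.299 × 0.2362 ≈ 1.488 μg/mL.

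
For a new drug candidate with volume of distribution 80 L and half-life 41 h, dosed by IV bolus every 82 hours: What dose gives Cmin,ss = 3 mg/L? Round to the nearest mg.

720 mg

τ/t½ = 82/41 ≈ 2, so f = (1/2)^(82/41) ≈ 0.250000.
Cmin,ss = (D/Vd)·f/(1−f), so D = Cmin,ss·Vd·(1−f)/f.
D = 3 × 80 × (1−f)/f ≈ 3 × 80 × 3.00000 ≈ 720.00 mg.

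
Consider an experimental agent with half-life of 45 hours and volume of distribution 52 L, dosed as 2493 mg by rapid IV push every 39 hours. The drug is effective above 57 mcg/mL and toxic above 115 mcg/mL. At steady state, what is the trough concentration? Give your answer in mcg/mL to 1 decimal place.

τ/t½ = 39/45 ≈ 0.86667, so fraction remaining f = (1/2)^(39/45) ≈ 0.5484.
Each bolus raises the concentration by D/Vd = 2493/52 ≈ 47.942 mcg/mL.
Steady-state trough Cmin,ss = C₀·f/(1−f) ≈ 47.942 × 0.5484/0.4516 ≈ 58.218 mcg/mL.
Trough 58.2 mcg/mL vs MEC 57 mcg/mL: adequate.

58.2 mcg/mL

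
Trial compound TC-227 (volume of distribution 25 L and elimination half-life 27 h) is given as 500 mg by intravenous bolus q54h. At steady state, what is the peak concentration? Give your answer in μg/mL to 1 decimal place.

The dosing interval is 2 half-lives, so f = 2^(−2) = 0.25.
At steady state, R = 1/(1 − 0.25) = 4/3.
Single-dose peak C₀ = D/Vd = 500/25 = 20 μg/mL.
Steady-state peak Cmax,ss = C₀·R = 20 × 4/3 ≈ 26.667 μg/mL.

26.7 μg/mL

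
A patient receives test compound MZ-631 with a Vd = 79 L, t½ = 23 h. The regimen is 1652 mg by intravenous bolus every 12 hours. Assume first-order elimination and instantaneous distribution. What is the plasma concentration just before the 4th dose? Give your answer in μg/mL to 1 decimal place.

f = (1/2)^(τ/t½) = (1/2)^(12/23) ≈ 0.6965.
C₀ = D/Vd = 1652/79 ≈ 20.911 μg/mL.
Before the 4th dose, 3 doses have been given. Superposition: Cmin = C₀·(f + f² + … + f^3).
≈ 20.911 × (0.6965 + 0.4851 + 0.3379) ≈ 20.911 × 1.5195 ≈ 31.774 μg/mL.

31.8 μg/mL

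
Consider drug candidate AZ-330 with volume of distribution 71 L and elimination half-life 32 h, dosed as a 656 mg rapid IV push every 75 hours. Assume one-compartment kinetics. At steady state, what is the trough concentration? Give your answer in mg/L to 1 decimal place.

2.3 mg/L

k = ln2/t½ = ln2/32 ≈ 0.021661 h⁻¹; fraction remaining f = e^(−kτ) = e^(−0.021661×75) ≈ 0.1970.
Accumulation ratio R = 1/(1 − f) ≈ 1/0.8030 ≈ 1.2453.
Single-dose peak C₀ = D/Vd = 656/71 ≈ 9.239 mg/L.
Steady-state peak Cmax,ss = C₀·R ≈ 9.239 × 1.2453 ≈ 11.505 mg/L.
Steady-state trough Cmin,ss = Cmax,ss·f ≈ 11.505 × 0.1970 ≈ 2.266 mg/L.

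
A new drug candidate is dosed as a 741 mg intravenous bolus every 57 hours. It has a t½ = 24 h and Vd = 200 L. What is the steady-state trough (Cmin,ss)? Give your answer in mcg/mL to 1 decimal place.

0.9 mcg/mL

τ/t½ = 57/24 ≈ 2.375, so fraction remaining f = (1/2)^(57/24) ≈ 0.1928.
At steady state, accumulation factor R = 1/(1 − e^(−kτ)) ≈ 1.2389.
Single-dose peak C₀ = D/Vd = 741/200 ≈ 3.705 mcg/mL.
Steady-state peak Cmax,ss = C₀·R ≈ 3.705 × 1.2389 ≈ 4.590 mcg/mL.
Steady-state trough Cmin,ss = Cmax,ss·f ≈ 4.590 × 0.1928 ≈ 0.885 mcg/mL.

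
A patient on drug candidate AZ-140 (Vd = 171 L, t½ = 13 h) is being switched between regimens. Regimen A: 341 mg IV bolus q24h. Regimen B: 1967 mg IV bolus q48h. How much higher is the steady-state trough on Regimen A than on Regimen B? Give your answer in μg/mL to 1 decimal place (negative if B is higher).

Regimen A: f = (1/2)^(24/13) ≈ 0.2781; Cmin,ss = (341/171)·f/(1−f) ≈ 0.768 μg/mL.
Regimen B: f = (1/2)^(48/13) ≈ 0.0774; Cmin,ss = (1967/171)·f/(1−f) ≈ 0.965 μg/mL.
Difference ≈ 0.768 − 0.965 ≈ -0.197 μg/mL.

-0.2 μg/mL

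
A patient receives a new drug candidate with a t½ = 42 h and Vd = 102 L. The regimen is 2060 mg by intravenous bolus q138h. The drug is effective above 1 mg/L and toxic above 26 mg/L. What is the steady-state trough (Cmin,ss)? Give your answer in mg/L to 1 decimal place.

2.3 mg/L

Over one 138-h interval, 138/42 ≈ 3.2857 half-lives elapse, leaving f ≈ 0.1025 of each dose.
Each bolus raises the concentration by D/Vd = 2060/102 ≈ 20.196 mg/L.
Steady-state trough Cmin,ss = C₀·f/(1−f) ≈ 20.196 × 0.1025/0.8975 ≈ 2.307 mg/L.
Trough 2.3 mg/L vs MEC 1 mg/L: adequate.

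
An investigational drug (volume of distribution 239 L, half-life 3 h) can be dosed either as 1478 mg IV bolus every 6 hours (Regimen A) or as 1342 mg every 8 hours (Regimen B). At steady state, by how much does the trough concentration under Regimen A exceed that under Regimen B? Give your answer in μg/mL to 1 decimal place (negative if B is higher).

Regimen A: f = (1/2)^(6/3) ≈ 0.2500; Cmin,ss = (1478/239)·f/(1−f) ≈ 2.061 μg/mL.
Regimen B: f = (1/2)^(8/3) ≈ 0.1575; Cmin,ss = (1342/239)·f/(1−f) ≈ 1.050 μg/mL.
Difference ≈ 2.061 − 1.050 ≈ 1.011 μg/mL.

1.0 μg/mL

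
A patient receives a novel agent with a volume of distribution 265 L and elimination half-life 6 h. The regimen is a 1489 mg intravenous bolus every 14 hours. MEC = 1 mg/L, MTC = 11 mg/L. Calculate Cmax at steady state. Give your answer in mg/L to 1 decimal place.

7.0 mg/L

Over one 14-h interval, 14/6 ≈ 2.3333 half-lives elapse, leaving f ≈ 0.1984 of each dose.
At steady state, accumulation factor R = 1/(1 − e^(−kτ)) ≈ 1.2475.
Each bolus raises the concentration by D/Vd = 1489/265 ≈ 5.619 mg/L.
Steady-state peak Cmax,ss = C₀·R ≈ 5.619 × 1.2475 ≈ 7.010 mg/L.
Peak 7.0 mg/L vs MTC 11 mg/L: below toxic threshold.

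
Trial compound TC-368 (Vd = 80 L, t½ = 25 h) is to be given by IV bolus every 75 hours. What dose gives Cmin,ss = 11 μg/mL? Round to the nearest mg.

6160 mg

τ/t½ = 75/25 ≈ 3, so f = (1/2)^(75/25) ≈ 0.125000.
Cmin,ss = (D/Vd)·f/(1−f), so D = Cmin,ss·Vd·(1−f)/f.
D = 11 × 80 × (1−f)/f ≈ 11 × 80 × 7.00000 ≈ 6160.00 mg.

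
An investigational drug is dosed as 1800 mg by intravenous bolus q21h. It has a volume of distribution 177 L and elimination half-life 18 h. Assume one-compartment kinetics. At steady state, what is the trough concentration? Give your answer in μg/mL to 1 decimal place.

τ/t½ = 21/18 ≈ 1.1667, so fraction remaining f = (1/2)^(21/18) ≈ 0.4454.
Accumulation ratio R = 1/(1 − f) ≈ 1/0.5546 ≈ 1.8031.
Single-dose peak C₀ = D/Vd = 1800/177 ≈ 10.169 μg/mL.
Steady-state peak Cmax,ss = C₀·R ≈ 10.169 × 1.8031 ≈ 18.336 μg/mL.
One interval later, Cmin,ss = Cmax,ss·e^(−kτ) ≈ 18.336 × 0.4454 ≈ 8.167 μg/mL.

8.2 μg/mL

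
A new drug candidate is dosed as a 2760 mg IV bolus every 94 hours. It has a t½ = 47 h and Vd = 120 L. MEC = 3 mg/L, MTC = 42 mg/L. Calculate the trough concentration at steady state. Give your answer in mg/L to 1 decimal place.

The dosing interval is 2 half-lives, so f = 2^(−2) = 0.25.
At steady state, R = 1/(1 − 0.25) = 4/3.
Single-dose peak C₀ = D/Vd = 2760/120 = 23 mg/L.
Steady-state peak Cmax,ss = C₀·R = 23 × 4/3 ≈ 30.667 mg/L.
Steady-state trough Cmin,ss = Cmax,ss·f ≈ 30.667 × 0.25 ≈ 7.667 mg/L.
Trough 7.7 mg/L vs MEC 3 mg/L: adequate.

7.7 mg/L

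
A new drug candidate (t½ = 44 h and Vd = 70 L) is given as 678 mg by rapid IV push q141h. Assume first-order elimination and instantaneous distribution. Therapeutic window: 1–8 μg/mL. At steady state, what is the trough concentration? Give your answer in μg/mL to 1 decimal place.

1.2 μg/mL

Over one 141-h interval, 141/44 ≈ 3.2045 half-lives elapse, leaving f ≈ 0.1085 of each dose.
At steady state, accumulation factor R = 1/(1 − e^(−kτ)) ≈ 1.1217.
Each bolus raises the concentration by D/Vd = 678/70 ≈ 9.686 μg/mL.
Steady-state peak Cmax,ss = C₀·R ≈ 9.686 × 1.1217 ≈ 10.865 μg/mL.
One interval later, Cmin,ss = Cmax,ss·e^(−kτ) ≈ 10.865 × 0.1085 ≈ 1.179 μg/mL.
Trough 1.2 μg/mL vs MEC 1 μg/mL: adequate.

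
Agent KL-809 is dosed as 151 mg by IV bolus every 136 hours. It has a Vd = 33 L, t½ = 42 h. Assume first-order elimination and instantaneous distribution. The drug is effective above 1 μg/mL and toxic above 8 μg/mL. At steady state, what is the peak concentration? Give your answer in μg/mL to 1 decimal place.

5.1 μg/mL

τ/t½ = 136/42 ≈ 3.2381, so fraction remaining f = (1/2)^(136/42) ≈ 0.1060.
Accumulation ratio R = 1/(1 − f) ≈ 1/0.8940 ≈ 1.1186.
Each bolus raises the concentration by D/Vd = 151/33 ≈ 4.576 μg/mL.
Steady-state peak Cmax,ss = C₀·R ≈ 4.576 × 1.1186 ≈ 5.119 μg/mL.
Peak 5.1 μg/mL vs MTC 8 μg/mL: below toxic threshold.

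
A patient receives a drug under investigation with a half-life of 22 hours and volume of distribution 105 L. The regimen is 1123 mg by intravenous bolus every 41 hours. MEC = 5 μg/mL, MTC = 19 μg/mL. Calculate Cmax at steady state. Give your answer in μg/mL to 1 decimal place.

Over one 41-h interval, 41/22 ≈ 1.8636 half-lives elapse, leaving f ≈ 0.2748 of each dose.
Accumulation ratio R = 1/(1 − f) ≈ 1/0.7252 ≈ 1.3789.
Single-dose peak C₀ = D/Vd = 1123/105 ≈ 10.695 μg/mL.
Steady-state peak Cmax,ss = C₀·R ≈ 10.695 × 1.3789 ≈ 14.747 μg/mL.
Peak 14.7 μg/mL vs MTC 19 μg/mL: below toxic threshold.

14.7 μg/mL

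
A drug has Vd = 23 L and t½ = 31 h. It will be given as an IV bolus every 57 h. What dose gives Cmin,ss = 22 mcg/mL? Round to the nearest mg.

τ/t½ = 57/31 ≈ 1.8387, so f = (1/2)^(57/31) ≈ 0.279572.
Cmin,ss = (D/Vd)·f/(1−f), so D = Cmin,ss·Vd·(1−f)/f.
D = 22 × 23 × (1−f)/f ≈ 22 × 23 × 2.57690 ≈ 1303.91 mg.

1304 mg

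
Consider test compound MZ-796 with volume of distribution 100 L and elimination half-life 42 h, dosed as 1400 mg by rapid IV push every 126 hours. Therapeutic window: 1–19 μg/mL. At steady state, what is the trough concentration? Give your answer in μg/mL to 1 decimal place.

τ = 126 h = 3 half-lives, so f = (1/2)^3 = 0.125.
At steady state, R = 1/(1 − 0.125) = 8/7.
Single-dose peak C₀ = D/Vd = 1400/100 = 14 μg/mL.
Steady-state peak Cmax,ss = C₀·R = 14 × 8/7 ≈ 16.000 μg/mL.
Steady-state trough Cmin,ss = Cmax,ss·f ≈ 16.000 × 0.125 ≈ 2.000 μg/mL.
Trough 2.0 μg/mL vs MEC 1 μg/mL: adequate.

2.0 μg/mL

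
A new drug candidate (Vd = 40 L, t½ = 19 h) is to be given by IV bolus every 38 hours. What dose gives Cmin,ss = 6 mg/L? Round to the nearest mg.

τ/t½ = 38/19 ≈ 2, so f = (1/2)^(38/19) ≈ 0.250000.
Cmin,ss = (D/Vd)·f/(1−f), so D = Cmin,ss·Vd·(1−f)/f.
D = 6 × 40 × (1−f)/f ≈ 6 × 40 × 3.00000 ≈ 720.00 mg.

720 mg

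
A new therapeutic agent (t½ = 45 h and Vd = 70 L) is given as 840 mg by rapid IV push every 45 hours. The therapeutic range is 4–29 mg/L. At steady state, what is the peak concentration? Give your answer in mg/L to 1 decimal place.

24.0 mg/L

τ = 45 h = 1 half-life, so f = (1/2)^1 = 0.5.
Accumulation ratio R = 1/(1 − f) = 1/0.5 = 2/1.
Single-dose peak C₀ = D/Vd = 840/70 = 12 mg/L.
Steady-state peak Cmax,ss = C₀·R = 12 × 2/1 ≈ 24.000 mg/L.
Peak 24.0 mg/L vs MTC 29 mg/L: below toxic threshold.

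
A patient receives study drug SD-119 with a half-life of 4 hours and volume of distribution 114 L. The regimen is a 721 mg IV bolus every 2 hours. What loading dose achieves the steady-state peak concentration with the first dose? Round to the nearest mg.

f = (1/2)^(2/4) ≈ 0.707107; accumulation ratio R = 1/(1−f) ≈ 3.41422.
Loading dose to hit Cmax,ss on first dose: D_load = D_maint·R ≈ 721 × 3.41422 ≈ 2461.65 mg.

2462 mg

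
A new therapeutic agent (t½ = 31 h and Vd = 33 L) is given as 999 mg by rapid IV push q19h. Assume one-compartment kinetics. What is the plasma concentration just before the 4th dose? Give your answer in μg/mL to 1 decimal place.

f = (1/2)^(τ/t½) = (1/2)^(19/31) ≈ 0.6539.
C₀ = D/Vd = 999/33 ≈ 30.273 μg/mL.
Before the 4th dose, 3 doses have been given. Superposition: Cmin = C₀·(f + f² + … + f^3).
≈ 30.273 × (0.6539 + 0.4276 + 0.2796) ≈ 30.273 × 1.3611 ≈ 41.205 μg/mL.

41.2 μg/mL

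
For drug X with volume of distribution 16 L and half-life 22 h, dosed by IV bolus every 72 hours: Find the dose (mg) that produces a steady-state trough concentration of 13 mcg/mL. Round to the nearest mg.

τ/t½ = 72/22 ≈ 3.2727, so f = (1/2)^(72/22) ≈ 0.103469.
Cmin,ss = (D/Vd)·f/(1−f), so D = Cmin,ss·Vd·(1−f)/f.
D = 13 × 16 × (1−f)/f ≈ 13 × 16 × 8.66473 ≈ 1802.26 mg.

1802 mg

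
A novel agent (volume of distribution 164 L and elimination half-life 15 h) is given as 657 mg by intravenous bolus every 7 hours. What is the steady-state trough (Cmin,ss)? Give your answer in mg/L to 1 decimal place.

10.5 mg/L

τ/t½ = 7/15 ≈ 0.46667, so fraction remaining f = (1/2)^(7/15) ≈ 0.7236.
Accumulation ratio R = 1/(1 − f) ≈ 1/0.2764 ≈ 3.6179.
Single-dose peak C₀ = D/Vd = 657/164 ≈ 4.006 mg/L.
Cmax,ss = C₀/(1 − f) ≈ 4.006/0.2764 ≈ 14.493 mg/L.
One interval later, Cmin,ss = Cmax,ss·e^(−kτ) ≈ 14.493 × 0.7236 ≈ 10.487 mg/L.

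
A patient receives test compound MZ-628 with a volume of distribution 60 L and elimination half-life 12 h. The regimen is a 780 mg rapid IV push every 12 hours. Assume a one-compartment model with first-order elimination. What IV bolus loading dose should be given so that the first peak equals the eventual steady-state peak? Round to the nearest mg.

f = (1/2)^(12/12) ≈ 0.500000; accumulation ratio R = 1/(1−f) ≈ 2.00000.
Loading dose to hit Cmax,ss on first dose: D_load = D_maint·R ≈ 780 × 2.00000 ≈ 1560.00 mg.

1560 mg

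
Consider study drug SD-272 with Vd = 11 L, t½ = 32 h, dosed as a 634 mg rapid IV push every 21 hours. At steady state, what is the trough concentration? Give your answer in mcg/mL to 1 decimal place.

100.1 mcg/mL

Over one 21-h interval, 21/32 ≈ 0.65625 half-lives elapse, leaving f ≈ 0.6345 of each dose.
At steady state, accumulation factor R = 1/(1 − e^(−kτ)) ≈ 2.7360.
Each bolus raises the concentration by D/Vd = 634/11 ≈ 57.636 mcg/mL.
Cmax,ss = C₀/(1 − f) ≈ 57.636/0.3655 ≈ 157.691 mcg/mL.
Steady-state trough Cmin,ss = Cmax,ss·f ≈ 157.691 × 0.6345 ≈ 100.055 mcg/mL.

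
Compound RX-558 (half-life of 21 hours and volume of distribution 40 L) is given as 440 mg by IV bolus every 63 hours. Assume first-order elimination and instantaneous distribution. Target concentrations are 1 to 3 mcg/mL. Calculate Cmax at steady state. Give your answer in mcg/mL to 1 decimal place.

12.6 mcg/mL

τ = 63 h = 3 half-lives, so f = (1/2)^3 = 0.125.
Accumulation ratio R = 1/(1 − f) = 1/0.875 = 8/7.
Single-dose peak C₀ = D/Vd = 440/40 = 11 mcg/mL.
Steady-state peak Cmax,ss = C₀·R = 11 × 8/7 ≈ 12.571 mcg/mL.
Peak 12.6 mcg/mL vs MTC 3 mcg/mL: exceeds toxic threshold.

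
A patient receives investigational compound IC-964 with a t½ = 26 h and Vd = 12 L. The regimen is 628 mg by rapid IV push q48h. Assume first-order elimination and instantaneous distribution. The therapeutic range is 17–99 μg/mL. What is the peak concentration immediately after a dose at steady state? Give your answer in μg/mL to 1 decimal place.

72.5 μg/mL

k = ln2/t½ = ln2/26 ≈ 0.026660 h⁻¹; fraction remaining f = e^(−kτ) = e^(−0.026660×48) ≈ 0.2781.
Accumulation ratio R = 1/(1 − f) ≈ 1/0.7219 ≈ 1.3852.
Each bolus raises the concentration by D/Vd = 628/12 ≈ 52.333 μg/mL.
Steady-state peak Cmax,ss = C₀·R ≈ 52.333 × 1.3852 ≈ 72.492 μg/mL.
Peak 72.5 μg/mL vs MTC 99 μg/mL: below toxic threshold.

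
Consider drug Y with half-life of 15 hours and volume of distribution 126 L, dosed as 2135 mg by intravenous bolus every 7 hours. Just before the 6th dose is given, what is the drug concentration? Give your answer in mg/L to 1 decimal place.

f = (1/2)^(τ/t½) = (1/2)^(7/15) ≈ 0.7236.
C₀ = D/Vd = 2135/126 ≈ 16.944 mg/L.
Before the 6th dose, 5 doses have been given. Superposition: Cmin = C₀·(f + f² + … + f^5).
≈ 16.944 × (0.7236 + 0.5236 + 0.3789 + 0.2742 + 0.1984) ≈ 16.944 × 2.0987 ≈ 35.560 mg/L.

35.6 mg/L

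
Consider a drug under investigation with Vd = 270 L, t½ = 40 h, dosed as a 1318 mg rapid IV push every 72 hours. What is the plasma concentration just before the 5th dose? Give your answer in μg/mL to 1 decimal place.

2.0 μg/mL

f = (1/2)^(τ/t½) = (1/2)^(72/40) ≈ 0.2872.
C₀ = D/Vd = 1318/270 ≈ 4.881 μg/mL.
Before the 5th dose, 4 doses have been given. Superposition: Cmin = C₀·(f + f² + … + f^4).
≈ 4.881 × (0.2872 + 0.0825 + 0.0237 + 0.0068) ≈ 4.881 × 0.4002 ≈ 1.953 μg/mL.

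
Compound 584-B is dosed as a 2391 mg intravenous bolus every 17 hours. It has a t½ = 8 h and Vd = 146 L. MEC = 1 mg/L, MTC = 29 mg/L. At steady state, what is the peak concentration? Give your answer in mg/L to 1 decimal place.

21.2 mg/L

Over one 17-h interval, 17/8 ≈ 2.125 half-lives elapse, leaving f ≈ 0.2293 of each dose.
Accumulation ratio R = 1/(1 − f) ≈ 1/0.7707 ≈ 1.2975.
Each bolus raises the concentration by D/Vd = 2391/146 ≈ 16.377 mg/L.
Steady-state peak Cmax,ss = C₀·R ≈ 16.377 × 1.2975 ≈ 21.249 mg/L.
Peak 21.2 mg/L vs MTC 29 mg/L: below toxic threshold.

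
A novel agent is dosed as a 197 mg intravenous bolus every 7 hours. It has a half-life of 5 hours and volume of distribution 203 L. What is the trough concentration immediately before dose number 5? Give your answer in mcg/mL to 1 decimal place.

0.6 mcg/mL

f = (1/2)^(τ/t½) = (1/2)^(7/5) ≈ 0.3789.
C₀ = D/Vd = 197/203 ≈ 0.970 mcg/mL.
Before the 5th dose, 4 doses have been given. Superposition: Cmin = C₀·(f + f² + … + f^4).
≈ 0.970 × (0.3789 + 0.1436 + 0.0544 + 0.0206) ≈ 0.970 × 0.5975 ≈ 0.580 mcg/mL.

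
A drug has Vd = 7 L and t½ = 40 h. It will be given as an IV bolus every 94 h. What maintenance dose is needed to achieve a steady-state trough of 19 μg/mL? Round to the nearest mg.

545 mg

τ/t½ = 94/40 ≈ 2.35, so f = (1/2)^(94/40) ≈ 0.196146.
Cmin,ss = (D/Vd)·f/(1−f), so D = Cmin,ss·Vd·(1−f)/f.
D = 19 × 7 × (1−f)/f ≈ 19 × 7 × 4.09824 ≈ 545.07 mg.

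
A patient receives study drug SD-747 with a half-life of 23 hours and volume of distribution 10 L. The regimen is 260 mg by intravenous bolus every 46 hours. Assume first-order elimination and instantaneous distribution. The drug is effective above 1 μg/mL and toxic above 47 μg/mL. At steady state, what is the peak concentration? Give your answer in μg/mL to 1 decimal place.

τ = 46 h = 2 half-lives, so f = (1/2)^2 = 0.25.
At steady state, R = 1/(1 − 0.25) = 4/3.
Single-dose peak C₀ = D/Vd = 260/10 = 26 μg/mL.
Steady-state peak Cmax,ss = C₀·R = 26 × 4/3 ≈ 34.667 μg/mL.
Peak 34.7 μg/mL vs MTC 47 μg/mL: below toxic threshold.

34.7 μg/mL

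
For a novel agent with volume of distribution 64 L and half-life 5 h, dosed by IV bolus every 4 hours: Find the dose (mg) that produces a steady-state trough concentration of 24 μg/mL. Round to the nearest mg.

1138 mg

τ/t½ = 4/5 ≈ 0.8, so f = (1/2)^(4/5) ≈ 0.574349.
Cmin,ss = (D/Vd)·f/(1−f), so D = Cmin,ss·Vd·(1−f)/f.
D = 24 × 64 × (1−f)/f ≈ 24 × 64 × 0.74110 ≈ 1138.33 mg.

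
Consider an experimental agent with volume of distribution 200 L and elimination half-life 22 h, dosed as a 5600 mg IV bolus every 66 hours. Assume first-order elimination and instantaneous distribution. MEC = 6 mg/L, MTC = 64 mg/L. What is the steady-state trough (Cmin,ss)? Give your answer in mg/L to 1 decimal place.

The dosing interval is 3 half-lives, so f = 2^(−3) = 0.125.
At steady state, R = 1/(1 − 0.125) = 8/7.
Single-dose peak C₀ = D/Vd = 5600/200 = 28 mg/L.
Steady-state peak Cmax,ss = C₀·R = 28 × 8/7 ≈ 32.000 mg/L.
Steady-state trough Cmin,ss = Cmax,ss·f ≈ 32.000 × 0.125 ≈ 4.000 mg/L.
Trough 4.0 mg/L vs MEC 6 mg/L: subtherapeutic.

4.0 mg/L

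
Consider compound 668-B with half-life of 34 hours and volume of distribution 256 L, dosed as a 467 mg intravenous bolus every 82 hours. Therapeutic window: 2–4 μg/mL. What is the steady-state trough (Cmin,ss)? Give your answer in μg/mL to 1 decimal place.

0.4 μg/mL

k = ln2/t½ = ln2/34 ≈ 0.020387 h⁻¹; fraction remaining f = e^(−kτ) = e^(−0.020387×82) ≈ 0.1879.
Each bolus raises the concentration by D/Vd = 467/256 ≈ 1.824 μg/mL.
Steady-state trough Cmin,ss = C₀·f/(1−f) ≈ 1.824 × 0.1879/0.8121 ≈ 0.422 μg/mL.
Trough 0.4 μg/mL vs MEC 2 μg/mL: subtherapeutic.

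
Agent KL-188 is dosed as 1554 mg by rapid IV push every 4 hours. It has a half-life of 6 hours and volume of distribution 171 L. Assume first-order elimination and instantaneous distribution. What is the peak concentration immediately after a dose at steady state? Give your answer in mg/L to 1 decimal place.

τ/t½ = 4/6 ≈ 0.66667, so fraction remaining f = (1/2)^(4/6) ≈ 0.6300.
Accumulation ratio R = 1/(1 − f) ≈ 1/0.3700 ≈ 2.7027.
Single-dose peak C₀ = D/Vd = 1554/171 ≈ 9.088 mg/L.
Steady-state peak Cmax,ss = C₀·R ≈ 9.088 × 2.7027 ≈ 24.562 mg/L.

24.6 mg/L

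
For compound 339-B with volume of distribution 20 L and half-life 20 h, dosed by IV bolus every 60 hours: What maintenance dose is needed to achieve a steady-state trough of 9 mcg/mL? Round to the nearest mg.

τ/t½ = 60/20 ≈ 3, so f = (1/2)^(60/20) ≈ 0.125000.
Cmin,ss = (D/Vd)·f/(1−f), so D = Cmin,ss·Vd·(1−f)/f.
D = 9 × 20 × (1−f)/f ≈ 9 × 20 × 7.00000 ≈ 1260.00 mg.

1260 mg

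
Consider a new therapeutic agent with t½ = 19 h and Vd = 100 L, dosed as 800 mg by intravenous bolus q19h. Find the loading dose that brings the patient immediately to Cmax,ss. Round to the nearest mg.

1600 mg

f = (1/2)^(19/19) ≈ 0.500000; accumulation ratio R = 1/(1−f) ≈ 2.00000.
Loading dose to hit Cmax,ss on first dose: D_load = D_maint·R ≈ 800 × 2.00000 ≈ 1600.00 mg.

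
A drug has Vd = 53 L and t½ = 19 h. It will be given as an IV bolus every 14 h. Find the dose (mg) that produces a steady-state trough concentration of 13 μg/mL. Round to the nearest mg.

τ/t½ = 14/19 ≈ 0.73684, so f = (1/2)^(14/19) ≈ 0.600051.
Cmin,ss = (D/Vd)·f/(1−f), so D = Cmin,ss·Vd·(1−f)/f.
D = 13 × 53 × (1−f)/f ≈ 13 × 53 × 0.66653 ≈ 459.24 mg.

459 mg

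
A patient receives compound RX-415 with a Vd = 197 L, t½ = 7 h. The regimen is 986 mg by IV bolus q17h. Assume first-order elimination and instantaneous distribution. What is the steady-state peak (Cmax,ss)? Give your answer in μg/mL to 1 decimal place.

Over one 17-h interval, 17/7 ≈ 2.4286 half-lives elapse, leaving f ≈ 0.1857 of each dose.
Accumulation ratio R = 1/(1 − f) ≈ 1/0.8143 ≈ 1.2280.
Each bolus raises the concentration by D/Vd = 986/197 ≈ 5.005 μg/mL.
Cmax,ss = C₀/(1 − f) ≈ 5.005/0.8143 ≈ 6.146 μg/mL.

6.1 μg/mL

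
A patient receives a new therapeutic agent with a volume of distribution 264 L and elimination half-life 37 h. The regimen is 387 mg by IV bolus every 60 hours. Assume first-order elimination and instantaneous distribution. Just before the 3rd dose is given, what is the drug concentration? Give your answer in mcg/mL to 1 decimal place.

f = (1/2)^(τ/t½) = (1/2)^(60/37) ≈ 0.3250.
C₀ = D/Vd = 387/264 ≈ 1.466 mcg/mL.
Before the 3rd dose, 2 doses have been given. Superposition: Cmin = C₀·(f + f²).
≈ 1.466 × (0.3250 + 0.1056) ≈ 1.466 × 0.4306 ≈ 0.631 mcg/mL.

0.6 mcg/mL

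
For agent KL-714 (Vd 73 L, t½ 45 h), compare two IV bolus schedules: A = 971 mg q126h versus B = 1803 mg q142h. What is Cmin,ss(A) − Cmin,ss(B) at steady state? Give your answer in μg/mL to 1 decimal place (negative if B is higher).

Regimen A: f = (1/2)^(126/45) ≈ 0.1436; Cmin,ss = (971/73)·f/(1−f) ≈ 2.230 μg/mL.
Regimen B: f = (1/2)^(142/45) ≈ 0.1122; Cmin,ss = (1803/73)·f/(1−f) ≈ 3.121 μg/mL.
Difference ≈ 2.230 − 3.121 ≈ -0.891 μg/mL.

-0.9 μg/mL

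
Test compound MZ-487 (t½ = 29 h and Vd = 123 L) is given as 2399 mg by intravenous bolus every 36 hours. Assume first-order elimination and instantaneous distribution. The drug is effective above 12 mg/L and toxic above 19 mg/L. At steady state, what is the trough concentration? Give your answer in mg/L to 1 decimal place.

τ/t½ = 36/29 ≈ 1.2414, so fraction remaining f = (1/2)^(36/29) ≈ 0.4230.
Accumulation ratio R = 1/(1 − f) ≈ 1/0.5770 ≈ 1.7331.
Each bolus raises the concentration by D/Vd = 2399/123 ≈ 19.504 mg/L.
Steady-state peak Cmax,ss = C₀·R ≈ 19.504 × 1.7331 ≈ 33.802 mg/L.
One interval later, Cmin,ss = Cmax,ss·e^(−kτ) ≈ 33.802 × 0.4230 ≈ 14.298 mg/L.
Trough 14.3 mg/L vs MEC 12 mg/L: adequate.

14.3 mg/L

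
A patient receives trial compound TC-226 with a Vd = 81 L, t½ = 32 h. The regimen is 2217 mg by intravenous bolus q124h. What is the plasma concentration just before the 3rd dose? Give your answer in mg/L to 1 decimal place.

f = (1/2)^(τ/t½) = (1/2)^(124/32) ≈ 0.0682.
C₀ = D/Vd = 2217/81 ≈ 27.370 mg/L.
Before the 3rd dose, 2 doses have been given. Superposition: Cmin = C₀·(f + f²).
≈ 27.370 × (0.0682 + 0.0047) ≈ 27.370 × 0.0729 ≈ 1.995 mg/L.

2.0 mg/L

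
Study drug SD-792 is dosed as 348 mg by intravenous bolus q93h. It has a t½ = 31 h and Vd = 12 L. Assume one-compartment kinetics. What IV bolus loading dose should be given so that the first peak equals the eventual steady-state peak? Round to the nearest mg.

398 mg

f = (1/2)^(93/31) ≈ 0.125000; accumulation ratio R = 1/(1−f) ≈ 1.14286.
Loading dose to hit Cmax,ss on first dose: D_load = D_maint·R ≈ 348 × 1.14286 ≈ 397.72 mg.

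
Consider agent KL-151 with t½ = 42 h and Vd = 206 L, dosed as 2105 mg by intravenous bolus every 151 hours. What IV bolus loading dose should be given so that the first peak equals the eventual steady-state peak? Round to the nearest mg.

f = (1/2)^(151/42) ≈ 0.082742; accumulation ratio R = 1/(1−f) ≈ 1.09021.
Loading dose to hit Cmax,ss on first dose: D_load = D_maint·R ≈ 2105 × 1.09021 ≈ 2294.89 mg.

2295 mg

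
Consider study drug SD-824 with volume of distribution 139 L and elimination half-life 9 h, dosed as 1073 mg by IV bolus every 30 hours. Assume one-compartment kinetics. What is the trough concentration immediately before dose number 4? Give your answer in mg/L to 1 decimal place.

f = (1/2)^(τ/t½) = (1/2)^(30/9) ≈ 0.0992.
C₀ = D/Vd = 1073/139 ≈ 7.719 mg/L.
Before the 4th dose, 3 doses have been given. Superposition: Cmin = C₀·(f + f² + … + f^3).
≈ 7.719 × (0.0992 + 0.0098 + 0.0010) ≈ 7.719 × 0.1100 ≈ 0.849 mg/L.

0.8 mg/L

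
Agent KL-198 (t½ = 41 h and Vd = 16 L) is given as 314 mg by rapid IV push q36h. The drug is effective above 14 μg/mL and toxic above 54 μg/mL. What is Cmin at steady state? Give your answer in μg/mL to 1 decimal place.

23.4 μg/mL

k = ln2/t½ = ln2/41 ≈ 0.016906 h⁻¹; fraction remaining f = e^(−kτ) = e^(−0.016906×36) ≈ 0.5441.
Single-dose peak C₀ = D/Vd = 314/16 ≈ 19.625 μg/mL.
Steady-state trough Cmin,ss = C₀·f/(1−f) ≈ 19.625 × 0.5441/0.4559 ≈ 23.422 μg/mL.
Trough 23.4 μg/mL vs MEC 14 μg/mL: adequate.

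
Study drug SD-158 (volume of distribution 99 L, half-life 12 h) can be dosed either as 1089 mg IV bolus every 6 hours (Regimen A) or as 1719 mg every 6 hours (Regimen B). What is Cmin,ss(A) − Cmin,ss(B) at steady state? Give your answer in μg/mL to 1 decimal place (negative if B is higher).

-15.4 μg/mL

Regimen A: f = (1/2)^(6/12) ≈ 0.7071; Cmin,ss = (1089/99)·f/(1−f) ≈ 26.555 μg/mL.
Regimen B: f = (1/2)^(6/12) ≈ 0.7071; Cmin,ss = (1719/99)·f/(1−f) ≈ 41.918 μg/mL.
Difference ≈ 26.555 − 41.918 ≈ -15.363 μg/mL.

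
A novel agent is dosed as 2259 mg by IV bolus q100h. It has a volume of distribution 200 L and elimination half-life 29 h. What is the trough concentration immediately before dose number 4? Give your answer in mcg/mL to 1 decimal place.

1.1 mcg/mL

f = (1/2)^(τ/t½) = (1/2)^(100/29) ≈ 0.0916.
C₀ = D/Vd = 2259/200 ≈ 11.295 mcg/mL.
Before the 4th dose, 3 doses have been given. Superposition: Cmin = C₀·(f + f² + … + f^3).
≈ 11.295 × (0.0916 + 0.0084 + 0.0008) ≈ 11.295 × 0.1008 ≈ 1.139 mcg/mL.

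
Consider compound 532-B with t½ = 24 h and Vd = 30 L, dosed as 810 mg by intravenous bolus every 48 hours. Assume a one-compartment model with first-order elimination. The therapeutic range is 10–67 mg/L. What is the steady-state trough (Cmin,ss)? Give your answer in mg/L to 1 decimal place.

The dosing interval is 2 half-lives, so f = 2^(−2) = 0.25.
Accumulation ratio R = 1/(1 − f) = 1/0.75 = 4/3.
Single-dose peak C₀ = D/Vd = 810/30 = 27 mg/L.
Steady-state peak Cmax,ss = C₀·R = 27 × 4/3 ≈ 36.000 mg/L.
Steady-state trough Cmin,ss = Cmax,ss·f ≈ 36.000 × 0.25 ≈ 9.000 mg/L.
Trough 9.0 mg/L vs MEC 10 mg/L: subtherapeutic.

9.0 mg/L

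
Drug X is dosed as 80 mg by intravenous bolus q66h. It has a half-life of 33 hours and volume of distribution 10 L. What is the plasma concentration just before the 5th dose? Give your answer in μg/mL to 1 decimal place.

2.7 μg/mL

f = (1/2)^(τ/t½) = (1/2)^(66/33) ≈ 0.2500.
C₀ = D/Vd = 80/10 ≈ 8.000 μg/mL.
Before the 5th dose, 4 doses have been given. Superposition: Cmin = C₀·(f + f² + … + f^4).
≈ 8.000 × (0.2500 + 0.0625 + 0.0156 + 0.0039) ≈ 8.000 × 0.3320 ≈ 2.656 μg/mL.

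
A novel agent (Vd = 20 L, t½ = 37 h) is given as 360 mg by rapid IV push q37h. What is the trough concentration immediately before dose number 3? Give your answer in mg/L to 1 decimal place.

f = (1/2)^(τ/t½) = (1/2)^(37/37) ≈ 0.5000.
C₀ = D/Vd = 360/20 ≈ 18.000 mg/L.
Before the 3rd dose, 2 doses have been given. Superposition: Cmin = C₀·(f + f²).
≈ 18.000 × (0.5000 + 0.2500) ≈ 18.000 × 0.7500 ≈ 13.500 mg/L.

13.5 mg/L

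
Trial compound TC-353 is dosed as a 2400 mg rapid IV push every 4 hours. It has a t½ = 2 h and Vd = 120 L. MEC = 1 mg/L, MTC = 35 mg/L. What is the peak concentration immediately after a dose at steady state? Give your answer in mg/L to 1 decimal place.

26.7 mg/L

τ = 4 h = 2 half-lives, so f = (1/2)^2 = 0.25.
Accumulation ratio R = 1/(1 − f) = 1/0.75 = 4/3.
Single-dose peak C₀ = D/Vd = 2400/120 = 20 mg/L.
Steady-state peak Cmax,ss = C₀·R = 20 × 4/3 ≈ 26.667 mg/L.
Peak 26.7 mg/L vs MTC 35 mg/L: below toxic threshold.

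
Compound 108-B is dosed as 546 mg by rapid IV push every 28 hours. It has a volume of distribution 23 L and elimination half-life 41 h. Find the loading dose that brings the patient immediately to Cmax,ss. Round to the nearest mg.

1448 mg

f = (1/2)^(28/41) ≈ 0.622900; accumulation ratio R = 1/(1−f) ≈ 2.65182.
Loading dose to hit Cmax,ss on first dose: D_load = D_maint·R ≈ 546 × 2.65182 ≈ 1447.89 mg.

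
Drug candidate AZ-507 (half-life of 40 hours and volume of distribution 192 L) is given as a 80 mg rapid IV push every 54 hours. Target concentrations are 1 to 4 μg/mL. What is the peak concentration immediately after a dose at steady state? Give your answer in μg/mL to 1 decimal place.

τ/t½ = 54/40 ≈ 1.35, so fraction remaining f = (1/2)^(54/40) ≈ 0.3923.
At steady state, accumulation factor R = 1/(1 − e^(−kτ)) ≈ 1.6455.
Single-dose peak C₀ = D/Vd = 80/192 ≈ 0.417 μg/mL.
Steady-state peak Cmax,ss = C₀·R ≈ 0.417 × 1.6455 ≈ 0.686 μg/mL.
Peak 0.7 μg/mL vs MTC 4 μg/mL: below toxic threshold.

0.7 μg/mL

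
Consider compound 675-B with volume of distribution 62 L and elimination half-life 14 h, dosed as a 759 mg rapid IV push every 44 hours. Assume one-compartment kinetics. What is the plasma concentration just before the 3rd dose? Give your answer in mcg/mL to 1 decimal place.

1.5 mcg/mL

f = (1/2)^(τ/t½) = (1/2)^(44/14) ≈ 0.1132.
C₀ = D/Vd = 759/62 ≈ 12.242 mcg/mL.
Before the 3rd dose, 2 doses have been given. Superposition: Cmin = C₀·(f + f²).
≈ 12.242 × (0.1132 + 0.0128) ≈ 12.242 × 0.1260 ≈ 1.542 mcg/mL.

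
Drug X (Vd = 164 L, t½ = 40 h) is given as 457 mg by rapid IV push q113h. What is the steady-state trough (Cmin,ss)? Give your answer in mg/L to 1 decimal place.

τ/t½ = 113/40 ≈ 2.825, so fraction remaining f = (1/2)^(113/40) ≈ 0.1411.
Single-dose peak C₀ = D/Vd = 457/164 ≈ 2.787 mg/L.
Steady-state trough Cmin,ss = C₀·f/(1−f) ≈ 2.787 × 0.1411/0.8589 ≈ 0.458 mg/L.

0.5 mg/L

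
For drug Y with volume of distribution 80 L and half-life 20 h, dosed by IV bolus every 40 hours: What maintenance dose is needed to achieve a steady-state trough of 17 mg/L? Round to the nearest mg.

τ/t½ = 40/20 ≈ 2, so f = (1/2)^(40/20) ≈ 0.250000.
Cmin,ss = (D/Vd)·f/(1−f), so D = Cmin,ss·Vd·(1−f)/f.
D = 17 × 80 × (1−f)/f ≈ 17 × 80 × 3.00000 ≈ 4080.00 mg.

4080 mg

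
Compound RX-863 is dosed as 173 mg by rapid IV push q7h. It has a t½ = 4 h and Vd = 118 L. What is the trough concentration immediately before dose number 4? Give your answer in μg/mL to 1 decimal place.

f = (1/2)^(τ/t½) = (1/2)^(7/4) ≈ 0.2973.
C₀ = D/Vd = 173/118 ≈ 1.466 μg/mL.
Before the 4th dose, 3 doses have been given. Superposition: Cmin = C₀·(f + f² + … + f^3).
≈ 1.466 × (0.2973 + 0.0884 + 0.0263) ≈ 1.466 × 0.4120 ≈ 0.604 μg/mL.

0.6 μg/mL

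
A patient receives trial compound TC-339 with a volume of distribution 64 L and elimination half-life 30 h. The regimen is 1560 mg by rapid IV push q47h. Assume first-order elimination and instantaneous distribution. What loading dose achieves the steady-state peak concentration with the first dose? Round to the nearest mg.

f = (1/2)^(47/30) ≈ 0.337587; accumulation ratio R = 1/(1−f) ≈ 1.50963.
Loading dose to hit Cmax,ss on first dose: D_load = D_maint·R ≈ 1560 × 1.50963 ≈ 2355.02 mg.

2355 mg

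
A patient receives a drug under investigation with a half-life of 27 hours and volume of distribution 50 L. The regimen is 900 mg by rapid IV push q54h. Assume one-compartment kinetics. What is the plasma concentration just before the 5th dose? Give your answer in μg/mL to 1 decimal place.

6.0 μg/mL

f = (1/2)^(τ/t½) = (1/2)^(54/27) ≈ 0.2500.
C₀ = D/Vd = 900/50 ≈ 18.000 μg/mL.
Before the 5th dose, 4 doses have been given. Superposition: Cmin = C₀·(f + f² + … + f^4).
≈ 18.000 × (0.2500 + 0.0625 + 0.0156 + 0.0039) ≈ 18.000 × 0.3320 ≈ 5.976 μg/mL.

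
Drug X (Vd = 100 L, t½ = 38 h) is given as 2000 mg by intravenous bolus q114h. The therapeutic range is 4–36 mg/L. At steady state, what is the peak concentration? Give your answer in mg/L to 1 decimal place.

τ = 114 h = 3 half-lives, so f = (1/2)^3 = 0.125.
At steady state, R = 1/(1 − 0.125) = 8/7.
Single-dose peak C₀ = D/Vd = 2000/100 = 20 mg/L.
Steady-state peak Cmax,ss = C₀·R = 20 × 8/7 ≈ 22.857 mg/L.
Peak 22.9 mg/L vs MTC 36 mg/L: below toxic threshold.

22.9 mg/L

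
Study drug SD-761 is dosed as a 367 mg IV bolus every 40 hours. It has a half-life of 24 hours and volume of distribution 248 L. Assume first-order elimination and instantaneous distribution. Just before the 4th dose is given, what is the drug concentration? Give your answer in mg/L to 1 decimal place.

f = (1/2)^(τ/t½) = (1/2)^(40/24) ≈ 0.3150.
C₀ = D/Vd = 367/248 ≈ 1.480 mg/L.
Before the 4th dose, 3 doses have been given. Superposition: Cmin = C₀·(f + f² + … + f^3).
≈ 1.480 × (0.3150 + 0.0992 + 0.0313) ≈ 1.480 × 0.4455 ≈ 0.659 mg/L.

0.7 mg/L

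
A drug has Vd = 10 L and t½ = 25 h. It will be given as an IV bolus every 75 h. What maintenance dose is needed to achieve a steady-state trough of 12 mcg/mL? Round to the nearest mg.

τ/t½ = 75/25 ≈ 3, so f = (1/2)^(75/25) ≈ 0.125000.
Cmin,ss = (D/Vd)·f/(1−f), so D = Cmin,ss·Vd·(1−f)/f.
D = 12 × 10 × (1−f)/f ≈ 12 × 10 × 7.00000 ≈ 840.00 mg.

840 mg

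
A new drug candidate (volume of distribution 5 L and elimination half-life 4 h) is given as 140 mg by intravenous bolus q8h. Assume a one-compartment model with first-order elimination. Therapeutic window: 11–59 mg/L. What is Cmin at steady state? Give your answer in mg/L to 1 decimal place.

τ = 8 h = 2 half-lives, so f = (1/2)^2 = 0.25.
Accumulation ratio R = 1/(1 − f) = 1/0.75 = 4/3.
Single-dose peak C₀ = D/Vd = 140/5 = 28 mg/L.
Steady-state peak Cmax,ss = C₀·R = 28 × 4/3 ≈ 37.333 mg/L.
Steady-state trough Cmin,ss = Cmax,ss·f ≈ 37.333 × 0.25 ≈ 9.333 mg/L.
Trough 9.3 mg/L vs MEC 11 mg/L: subtherapeutic.

9.3 mg/L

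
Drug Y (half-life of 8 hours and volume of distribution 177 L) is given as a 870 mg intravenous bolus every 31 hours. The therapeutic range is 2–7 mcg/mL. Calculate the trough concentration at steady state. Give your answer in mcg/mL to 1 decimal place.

0.4 mcg/mL

τ/t½ = 31/8 ≈ 3.875, so fraction remaining f = (1/2)^(31/8) ≈ 0.0682.
At steady state, accumulation factor R = 1/(1 − e^(−kτ)) ≈ 1.0732.
Each bolus raises the concentration by D/Vd = 870/177 ≈ 4.915 mcg/mL.
Cmax,ss = C₀/(1 − f) ≈ 4.915/0.9318 ≈ 5.275 mcg/mL.
Steady-state trough Cmin,ss = Cmax,ss·f ≈ 5.275 × 0.0682 ≈ 0.360 mcg/mL.
Trough 0.4 mcg/mL vs MEC 2 mcg/mL: subtherapeutic.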